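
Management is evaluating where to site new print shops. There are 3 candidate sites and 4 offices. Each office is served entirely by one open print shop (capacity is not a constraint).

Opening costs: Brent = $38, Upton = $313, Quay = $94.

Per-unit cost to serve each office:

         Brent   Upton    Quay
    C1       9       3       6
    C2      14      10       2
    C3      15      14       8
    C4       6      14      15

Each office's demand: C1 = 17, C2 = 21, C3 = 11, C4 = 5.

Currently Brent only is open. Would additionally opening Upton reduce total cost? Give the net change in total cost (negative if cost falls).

No — net change +116 (cost rises by 116).

Current service cost with {Brent}: 642.
Adding Upton: each office re-picks its cheapest; new service cost 445, saving 197.
Extra fixed cost: 313. Net change = 313 − 197 = 116.
(Totals: 680 → 796.)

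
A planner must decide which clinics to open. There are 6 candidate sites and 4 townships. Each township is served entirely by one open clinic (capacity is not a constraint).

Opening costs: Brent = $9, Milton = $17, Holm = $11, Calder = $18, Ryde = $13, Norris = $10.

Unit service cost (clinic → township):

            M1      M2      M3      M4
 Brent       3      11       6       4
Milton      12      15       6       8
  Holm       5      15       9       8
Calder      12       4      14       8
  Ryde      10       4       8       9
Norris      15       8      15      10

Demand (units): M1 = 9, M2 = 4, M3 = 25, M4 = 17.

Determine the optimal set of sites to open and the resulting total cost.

Open Brent and Ryde; minimum total cost 283.

For any fixed open set, each township goes to its cheapest open site; total = fixed + service.
{Brent, Ryde}: M1→Brent 3·9=27, M2→Ryde 4·4=16, M3→Brent 6·25=150, M4→Brent 4·17=68. Service 261; fixed 22; total 283.
{Brent, Calder}: service 261 + fixed 27 = 288
{Brent, Ryde, Norris}: service 261 + fixed 32 = 293
{Brent, Milton, Holm, Calder, Ryde, Norris}: M1→Brent 3·9=27, M2→Calder 4·4=16, M3→Brent 6·25=150, M4→Brent 4·17=68. Service 261; fixed 78; total 339.
No other subset beats 283.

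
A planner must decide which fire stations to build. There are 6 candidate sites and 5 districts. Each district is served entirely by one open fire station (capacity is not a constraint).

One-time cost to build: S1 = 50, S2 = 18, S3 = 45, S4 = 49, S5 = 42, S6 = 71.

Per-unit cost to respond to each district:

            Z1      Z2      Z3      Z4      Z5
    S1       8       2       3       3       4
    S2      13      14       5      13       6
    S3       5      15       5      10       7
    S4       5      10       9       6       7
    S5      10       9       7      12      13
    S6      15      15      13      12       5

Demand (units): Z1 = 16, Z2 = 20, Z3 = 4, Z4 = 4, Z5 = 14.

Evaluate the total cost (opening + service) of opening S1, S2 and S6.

Total cost: 387

Each district is assigned to its cheapest site among the open ones.
{S1, S2, S6}: Z1→S1 8·16=128, Z2→S1 2·20=40, Z3→S1 3·4=12, Z4→S1 3·4=12, Z5→S1 4·14=56. Service 248; fixed 139; total 387.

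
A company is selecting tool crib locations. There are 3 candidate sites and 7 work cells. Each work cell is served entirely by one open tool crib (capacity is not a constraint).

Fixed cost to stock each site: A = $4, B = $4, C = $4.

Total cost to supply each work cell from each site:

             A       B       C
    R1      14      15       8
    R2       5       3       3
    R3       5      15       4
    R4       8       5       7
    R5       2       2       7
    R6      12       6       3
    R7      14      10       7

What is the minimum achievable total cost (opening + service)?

For any fixed open set, each work cell goes to its cheapest open site; total = fixed + service.
{B, C}: R1→C 8, R2→B 3, R3→C 4, R4→B 5, R5→B 2, R6→C 3, R7→C 7. Service 32; fixed 8; total 40.
{A, C}: service 34 + fixed 8 = 42
{C}: service 39 + fixed 4 = 43
{A, B, C}: R1→C 8, R2→B 3, R3→C 4, R4→B 5, R5→A 2, R6→C 3, R7→C 7. Service 32; fixed 12; total 44.
No other subset beats 40.

Minimum total cost: 40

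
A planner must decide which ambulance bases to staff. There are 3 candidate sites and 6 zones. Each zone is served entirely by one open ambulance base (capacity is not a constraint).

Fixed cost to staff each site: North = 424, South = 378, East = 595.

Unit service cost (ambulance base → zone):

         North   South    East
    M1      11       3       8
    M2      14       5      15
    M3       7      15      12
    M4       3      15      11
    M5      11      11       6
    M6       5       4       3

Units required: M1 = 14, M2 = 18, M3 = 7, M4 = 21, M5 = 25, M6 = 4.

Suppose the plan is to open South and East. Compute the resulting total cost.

Total cost: 1582

Each zone is assigned to its cheapest site among the open ones.
{South, East}: M1→South 3·14=42, M2→South 5·18=90, M3→East 12·7=84, M4→East 11·21=231, M5→East 6·25=150, M6→East 3·4=12. Service 609; fixed 973; total 1582.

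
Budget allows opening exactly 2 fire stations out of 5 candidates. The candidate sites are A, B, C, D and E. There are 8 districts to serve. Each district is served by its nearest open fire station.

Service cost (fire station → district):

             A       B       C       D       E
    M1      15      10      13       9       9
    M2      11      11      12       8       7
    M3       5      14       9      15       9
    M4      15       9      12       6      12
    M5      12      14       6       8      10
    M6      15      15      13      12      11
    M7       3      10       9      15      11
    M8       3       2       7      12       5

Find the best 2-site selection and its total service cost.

With exactly 2 open, each district uses its cheapest among the chosen.
{A, D}: M1→D 9, M2→D 8, M3→A 5, M4→D 6, M5→D 8, M6→D 12, M7→A 3, M8→A 3. Service cost 54.
{A, E}: service cost 60
{A, C}: service cost 66
Among all 10 size-2 choices, {A, D} is lowest.

Choose A and D; total service cost 54.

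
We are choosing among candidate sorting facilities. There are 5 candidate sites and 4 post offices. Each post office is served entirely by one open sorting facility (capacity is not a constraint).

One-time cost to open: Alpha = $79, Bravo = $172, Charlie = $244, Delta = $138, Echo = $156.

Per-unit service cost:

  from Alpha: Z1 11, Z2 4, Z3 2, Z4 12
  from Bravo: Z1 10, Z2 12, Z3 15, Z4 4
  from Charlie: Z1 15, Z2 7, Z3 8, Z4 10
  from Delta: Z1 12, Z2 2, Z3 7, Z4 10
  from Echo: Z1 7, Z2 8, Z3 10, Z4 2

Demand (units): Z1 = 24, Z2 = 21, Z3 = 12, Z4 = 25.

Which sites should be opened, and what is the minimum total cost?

For any fixed open set, each post office goes to its cheapest open site; total = fixed + service.
{Alpha, Echo}: Z1→Echo 7·24=168, Z2→Alpha 4·21=84, Z3→Alpha 2·12=24, Z4→Echo 2·25=50. Service 326; fixed 235; total 561.
{Delta, Echo}: Z1→Echo 7·24=168, Z2→Delta 2·21=42, Z3→Delta 7·12=84, Z4→Echo 2·25=50. Service 344; fixed 294; total 638.
{Alpha, Delta, Echo}: service 284 + fixed 373 = 657
{Alpha, Bravo, Charlie, Delta, Echo}: service 284 + fixed 789 = 1073
No other subset beats 561.

Open Alpha and Echo; minimum total cost 561.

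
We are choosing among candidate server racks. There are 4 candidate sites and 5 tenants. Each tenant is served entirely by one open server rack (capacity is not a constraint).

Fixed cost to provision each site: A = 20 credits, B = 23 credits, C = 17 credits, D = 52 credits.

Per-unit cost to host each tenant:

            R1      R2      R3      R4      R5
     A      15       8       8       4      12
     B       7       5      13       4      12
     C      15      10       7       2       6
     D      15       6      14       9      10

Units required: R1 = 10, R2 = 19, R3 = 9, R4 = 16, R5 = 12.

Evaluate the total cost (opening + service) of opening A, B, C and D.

Total cost: 444

Each tenant is assigned to its cheapest site among the open ones.
{A, B, C, D}: R1→B 7·10=70, R2→B 5·19=95, R3→C 7·9=63, R4→C 2·16=32, R5→C 6·12=72. Service 332; fixed 112; total 444.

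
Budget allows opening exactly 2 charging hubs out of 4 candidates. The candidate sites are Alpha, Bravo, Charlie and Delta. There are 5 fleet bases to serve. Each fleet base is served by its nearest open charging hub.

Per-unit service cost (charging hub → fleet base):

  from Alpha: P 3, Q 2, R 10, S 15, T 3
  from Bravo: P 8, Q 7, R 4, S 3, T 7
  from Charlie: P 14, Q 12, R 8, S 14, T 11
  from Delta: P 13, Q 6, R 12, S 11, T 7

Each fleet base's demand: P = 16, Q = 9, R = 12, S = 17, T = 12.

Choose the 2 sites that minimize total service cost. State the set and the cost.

With exactly 2 open, each fleet base uses its cheapest among the chosen.
{Alpha, Bravo}: P→Alpha 3·16=48, Q→Alpha 2·9=18, R→Bravo 4·12=48, S→Bravo 3·17=51, T→Alpha 3·12=36. Service cost 201.
{Bravo, Delta}: service cost 365
{Bravo, Charlie}: service cost 374
Among all 6 size-2 choices, {Alpha, Bravo} is lowest.

Choose Alpha and Bravo; total service cost 201.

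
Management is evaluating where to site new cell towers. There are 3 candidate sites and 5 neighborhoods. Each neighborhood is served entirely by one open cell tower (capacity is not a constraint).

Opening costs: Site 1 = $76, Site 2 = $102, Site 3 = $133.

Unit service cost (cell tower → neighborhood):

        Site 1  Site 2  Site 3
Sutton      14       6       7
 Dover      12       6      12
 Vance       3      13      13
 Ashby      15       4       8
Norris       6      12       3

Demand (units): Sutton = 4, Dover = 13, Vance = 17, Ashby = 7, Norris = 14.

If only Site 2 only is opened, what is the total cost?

Total cost: 621

Each neighborhood is assigned to its cheapest site among the open ones.
{Site 2}: Sutton→Site 2 6·4=24, Dover→Site 2 6·13=78, Vance→Site 2 13·17=221, Ashby→Site 2 4·7=28, Norris→Site 2 12·14=168. Service 519; fixed 102; total 621.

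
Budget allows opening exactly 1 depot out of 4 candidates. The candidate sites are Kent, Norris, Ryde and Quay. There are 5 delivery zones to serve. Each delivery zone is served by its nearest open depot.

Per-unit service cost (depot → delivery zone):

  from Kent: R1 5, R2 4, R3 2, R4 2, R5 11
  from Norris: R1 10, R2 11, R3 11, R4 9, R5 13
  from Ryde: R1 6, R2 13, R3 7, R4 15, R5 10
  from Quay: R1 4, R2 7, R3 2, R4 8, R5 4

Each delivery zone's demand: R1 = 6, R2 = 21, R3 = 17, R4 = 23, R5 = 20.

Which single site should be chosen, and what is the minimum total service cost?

With exactly 1 open, each delivery zone uses its cheapest among the chosen.
{Kent}: R1→Kent 5·6=30, R2→Kent 4·21=84, R3→Kent 2·17=34, R4→Kent 2·23=46, R5→Kent 11·20=220. Service cost 414.
{Quay}: service cost 469
{Norris}: service cost 945
Among all 4 size-1 choices, {Kent} is lowest.

Choose Kent only; total service cost 414.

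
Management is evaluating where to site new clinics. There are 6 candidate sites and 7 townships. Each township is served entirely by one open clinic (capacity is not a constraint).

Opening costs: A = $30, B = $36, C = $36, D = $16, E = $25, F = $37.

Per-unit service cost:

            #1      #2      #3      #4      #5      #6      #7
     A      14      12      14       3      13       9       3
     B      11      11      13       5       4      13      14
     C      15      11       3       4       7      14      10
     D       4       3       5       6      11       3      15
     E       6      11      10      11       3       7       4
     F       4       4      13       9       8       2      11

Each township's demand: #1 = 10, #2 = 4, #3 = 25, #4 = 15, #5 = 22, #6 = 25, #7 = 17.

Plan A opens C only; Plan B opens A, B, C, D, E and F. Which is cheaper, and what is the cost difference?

Plan A: {C}: #1→C 15·10=150, #2→C 11·4=44, #3→C 3·25=75, #4→C 4·15=60, #5→C 7·22=154, #6→C 14·25=350, #7→C 10·17=170. Service 1003; fixed 36; total 1039.
Plan B: {A, B, C, D, E, F}: #1→D 4·10=40, #2→D 3·4=12, #3→C 3·25=75, #4→A 3·15=45, #5→E 3·22=66, #6→F 2·25=50, #7→A 3·17=51. Service 339; fixed 180; total 519.
Difference: |1039 − 519| = 520.

Plan B is cheaper by 520.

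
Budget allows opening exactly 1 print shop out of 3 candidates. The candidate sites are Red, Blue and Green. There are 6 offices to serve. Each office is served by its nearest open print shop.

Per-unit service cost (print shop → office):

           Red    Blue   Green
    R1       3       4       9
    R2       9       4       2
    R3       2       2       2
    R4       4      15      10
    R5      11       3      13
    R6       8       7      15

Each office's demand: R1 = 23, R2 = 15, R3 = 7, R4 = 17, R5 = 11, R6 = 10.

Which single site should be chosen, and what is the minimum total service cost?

With exactly 1 open, each office uses its cheapest among the chosen.
{Red}: R1→Red 3·23=69, R2→Red 9·15=135, R3→Red 2·7=14, R4→Red 4·17=68, R5→Red 11·11=121, R6→Red 8·10=80. Service cost 487.
{Blue}: service cost 524
{Green}: service cost 714
Among all 3 size-1 choices, {Red} is lowest.

Choose Red only; total service cost 487.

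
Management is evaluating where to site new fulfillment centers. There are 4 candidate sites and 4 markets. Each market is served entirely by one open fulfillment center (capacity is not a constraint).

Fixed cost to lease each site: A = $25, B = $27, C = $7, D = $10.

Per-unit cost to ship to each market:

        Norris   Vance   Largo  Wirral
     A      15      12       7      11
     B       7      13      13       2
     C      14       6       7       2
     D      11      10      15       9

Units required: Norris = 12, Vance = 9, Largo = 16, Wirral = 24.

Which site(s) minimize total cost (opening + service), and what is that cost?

For any fixed open set, each market goes to its cheapest open site; total = fixed + service.
{B, C}: Norris→B 7·12=84, Vance→C 6·9=54, Largo→C 7·16=112, Wirral→B 2·24=48. Service 298; fixed 34; total 332.
{B, C, D}: Norris→B 7·12=84, Vance→C 6·9=54, Largo→C 7·16=112, Wirral→B 2·24=48. Service 298; fixed 44; total 342.
{A, B, C}: Norris→B 7·12=84, Vance→C 6·9=54, Largo→A 7·16=112, Wirral→B 2·24=48. Service 298; fixed 59; total 357.
{A, B, C, D}: service 298 + fixed 69 = 367
No other subset beats 332.

Open B and C; minimum total cost 332.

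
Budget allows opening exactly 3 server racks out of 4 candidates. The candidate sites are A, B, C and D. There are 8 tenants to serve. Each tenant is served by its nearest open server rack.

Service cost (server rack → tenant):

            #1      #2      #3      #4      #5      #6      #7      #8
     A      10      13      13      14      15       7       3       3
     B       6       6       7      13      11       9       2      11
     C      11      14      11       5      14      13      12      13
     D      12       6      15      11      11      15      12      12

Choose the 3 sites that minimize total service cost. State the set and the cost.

With exactly 3 open, each tenant uses its cheapest among the chosen.
{A, B, C}: #1→B 6, #2→B 6, #3→B 7, #4→C 5, #5→B 11, #6→A 7, #7→B 2, #8→A 3. Service cost 47.
{A, B, D}: service cost 53
{A, C, D}: service cost 56
Among all 4 size-3 choices, {A, B, C} is lowest.

Choose A, B and C; total service cost 47.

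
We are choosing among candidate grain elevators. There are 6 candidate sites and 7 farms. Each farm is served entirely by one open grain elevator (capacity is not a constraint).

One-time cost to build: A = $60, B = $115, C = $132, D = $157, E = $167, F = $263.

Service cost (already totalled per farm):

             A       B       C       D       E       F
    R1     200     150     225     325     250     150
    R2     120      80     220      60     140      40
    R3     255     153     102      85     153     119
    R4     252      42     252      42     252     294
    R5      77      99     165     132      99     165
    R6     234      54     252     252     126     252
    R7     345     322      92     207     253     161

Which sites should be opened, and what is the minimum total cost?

Open B and C; minimum total cost 866.

For any fixed open set, each farm goes to its cheapest open site; total = fixed + service.
{B, C}: R1→B 150, R2→B 80, R3→C 102, R4→B 42, R5→B 99, R6→B 54, R7→C 92. Service 619; fixed 247; total 866.
{A, B, C}: service 597 + fixed 307 = 904
{B, D}: service 697 + fixed 272 = 969
{A, B, C, D, E, F}: service 540 + fixed 894 = 1434
No other subset beats 866.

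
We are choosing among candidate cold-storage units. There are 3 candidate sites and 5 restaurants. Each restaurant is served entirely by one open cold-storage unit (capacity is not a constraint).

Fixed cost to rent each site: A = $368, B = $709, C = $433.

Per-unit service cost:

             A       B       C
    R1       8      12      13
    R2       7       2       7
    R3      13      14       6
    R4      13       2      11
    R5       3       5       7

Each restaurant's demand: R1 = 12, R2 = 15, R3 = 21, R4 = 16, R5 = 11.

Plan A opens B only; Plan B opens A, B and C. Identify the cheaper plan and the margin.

Plan A: {B}: R1→B 12·12=144, R2→B 2·15=30, R3→B 14·21=294, R4→B 2·16=32, R5→B 5·11=55. Service 555; fixed 709; total 1264.
Plan B: {A, B, C}: R1→A 8·12=96, R2→B 2·15=30, R3→C 6·21=126, R4→B 2·16=32, R5→A 3·11=33. Service 317; fixed 1510; total 1827.
Difference: |1264 − 1827| = 563.

Plan A is cheaper by 563.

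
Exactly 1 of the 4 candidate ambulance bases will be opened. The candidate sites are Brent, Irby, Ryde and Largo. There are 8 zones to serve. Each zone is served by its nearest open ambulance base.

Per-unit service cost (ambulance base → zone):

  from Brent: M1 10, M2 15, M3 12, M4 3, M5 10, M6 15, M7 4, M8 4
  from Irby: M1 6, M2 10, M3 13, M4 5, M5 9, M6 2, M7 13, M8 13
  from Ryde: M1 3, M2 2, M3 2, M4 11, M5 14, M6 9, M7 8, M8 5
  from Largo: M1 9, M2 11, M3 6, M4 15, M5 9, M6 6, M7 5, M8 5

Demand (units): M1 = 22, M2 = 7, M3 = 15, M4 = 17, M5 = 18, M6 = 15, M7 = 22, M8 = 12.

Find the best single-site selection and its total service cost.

Choose Ryde only; total service cost 920.

With exactly 1 open, each zone uses its cheapest among the chosen.
{Ryde}: M1→Ryde 3·22=66, M2→Ryde 2·7=14, M3→Ryde 2·15=30, M4→Ryde 11·17=187, M5→Ryde 14·18=252, M6→Ryde 9·15=135, M7→Ryde 8·22=176, M8→Ryde 5·12=60. Service cost 920.
{Largo}: service cost 1042
{Brent}: service cost 1097
Among all 4 size-1 choices, {Ryde} is lowest.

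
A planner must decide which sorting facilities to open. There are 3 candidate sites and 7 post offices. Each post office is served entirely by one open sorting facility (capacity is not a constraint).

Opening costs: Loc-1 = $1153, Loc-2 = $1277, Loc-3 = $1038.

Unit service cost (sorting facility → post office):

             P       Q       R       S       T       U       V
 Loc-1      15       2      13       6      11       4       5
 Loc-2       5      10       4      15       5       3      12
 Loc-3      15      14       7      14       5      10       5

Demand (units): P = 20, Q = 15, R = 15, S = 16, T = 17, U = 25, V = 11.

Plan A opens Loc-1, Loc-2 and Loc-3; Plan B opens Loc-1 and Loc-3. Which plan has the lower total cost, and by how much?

Plan A: {Loc-1, Loc-2, Loc-3}: P→Loc-2 5·20=100, Q→Loc-1 2·15=30, R→Loc-2 4·15=60, S→Loc-1 6·16=96, T→Loc-2 5·17=85, U→Loc-2 3·25=75, V→Loc-1 5·11=55. Service 501; fixed 3468; total 3969.
Plan B: {Loc-1, Loc-3}: P→Loc-1 15·20=300, Q→Loc-1 2·15=30, R→Loc-3 7·15=105, S→Loc-1 6·16=96, T→Loc-3 5·17=85, U→Loc-1 4·25=100, V→Loc-1 5·11=55. Service 771; fixed 2191; total 2962.
Difference: |3969 − 2962| = 1007.

Plan B is cheaper by 1007.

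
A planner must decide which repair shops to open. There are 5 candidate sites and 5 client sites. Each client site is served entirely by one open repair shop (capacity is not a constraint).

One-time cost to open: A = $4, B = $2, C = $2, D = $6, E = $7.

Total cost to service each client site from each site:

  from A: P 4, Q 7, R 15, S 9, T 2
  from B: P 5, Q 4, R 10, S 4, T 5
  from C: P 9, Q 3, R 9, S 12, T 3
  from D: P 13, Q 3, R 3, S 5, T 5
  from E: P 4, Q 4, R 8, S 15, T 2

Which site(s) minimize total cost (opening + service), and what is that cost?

Open A and D; minimum total cost 27.

For any fixed open set, each client site goes to its cheapest open site; total = fixed + service.
{A, D}: P→A 4, Q→D 3, R→D 3, S→D 5, T→A 2. Service 17; fixed 10; total 27.
{A, B, D}: P→A 4, Q→D 3, R→D 3, S→B 4, T→A 2. Service 16; fixed 12; total 28.
{B, C}: service 24 + fixed 4 = 28
{A, B, C, D, E}: service 16 + fixed 21 = 37
No other subset beats 27.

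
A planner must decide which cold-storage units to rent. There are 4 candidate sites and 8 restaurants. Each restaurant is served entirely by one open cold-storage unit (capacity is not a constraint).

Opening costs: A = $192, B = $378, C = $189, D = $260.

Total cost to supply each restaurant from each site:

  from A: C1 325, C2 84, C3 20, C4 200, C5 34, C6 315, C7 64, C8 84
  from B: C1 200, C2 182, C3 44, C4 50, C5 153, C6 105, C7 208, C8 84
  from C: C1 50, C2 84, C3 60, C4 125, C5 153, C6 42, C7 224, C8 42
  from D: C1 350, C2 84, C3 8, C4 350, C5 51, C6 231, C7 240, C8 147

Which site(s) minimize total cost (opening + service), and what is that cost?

Open A and C; minimum total cost 842.

For any fixed open set, each restaurant goes to its cheapest open site; total = fixed + service.
{A, C}: C1→C 50, C2→A 84, C3→A 20, C4→C 125, C5→A 34, C6→C 42, C7→A 64, C8→C 42. Service 461; fixed 381; total 842.
{C}: C1→C 50, C2→C 84, C3→C 60, C4→C 125, C5→C 153, C6→C 42, C7→C 224, C8→C 42. Service 780; fixed 189; total 969.
{C, D}: service 626 + fixed 449 = 1075
{A, B, C, D}: service 374 + fixed 1019 = 1393
(All 15 nonempty subsets were checked; A and C is lowest.)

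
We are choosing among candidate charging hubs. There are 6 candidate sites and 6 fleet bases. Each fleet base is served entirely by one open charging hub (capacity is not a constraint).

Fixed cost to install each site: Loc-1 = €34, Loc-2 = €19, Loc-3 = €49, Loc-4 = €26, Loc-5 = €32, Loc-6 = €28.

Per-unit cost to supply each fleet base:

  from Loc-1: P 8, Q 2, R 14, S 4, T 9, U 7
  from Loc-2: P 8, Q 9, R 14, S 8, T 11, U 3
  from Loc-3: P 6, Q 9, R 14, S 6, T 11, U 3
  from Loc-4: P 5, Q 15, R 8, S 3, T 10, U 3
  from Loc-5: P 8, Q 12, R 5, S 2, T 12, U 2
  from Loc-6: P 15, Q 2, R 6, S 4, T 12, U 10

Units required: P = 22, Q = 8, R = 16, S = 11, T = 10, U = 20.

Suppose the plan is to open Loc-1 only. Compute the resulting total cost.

Total cost: 724

Each fleet base is assigned to its cheapest site among the open ones.
{Loc-1}: P→Loc-1 8·22=176, Q→Loc-1 2·8=16, R→Loc-1 14·16=224, S→Loc-1 4·11=44, T→Loc-1 9·10=90, U→Loc-1 7·20=140. Service 690; fixed 34; total 724.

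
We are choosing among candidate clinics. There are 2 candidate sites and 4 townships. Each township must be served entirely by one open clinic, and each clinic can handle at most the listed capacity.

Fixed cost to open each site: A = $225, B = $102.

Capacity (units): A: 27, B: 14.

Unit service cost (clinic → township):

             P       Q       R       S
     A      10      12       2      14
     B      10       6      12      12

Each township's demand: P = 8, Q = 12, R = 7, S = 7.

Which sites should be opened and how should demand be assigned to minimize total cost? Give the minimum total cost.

Open {A, B}: P→A 10·8=80, Q→B 6·12=72, R→A 2·7=14, S→A 14·7=98.
Loads: A carries 22/27, B carries 12/14. Service 264; fixed 327; total 591.
Next best feasible plan costs 649.

Minimum total cost: 591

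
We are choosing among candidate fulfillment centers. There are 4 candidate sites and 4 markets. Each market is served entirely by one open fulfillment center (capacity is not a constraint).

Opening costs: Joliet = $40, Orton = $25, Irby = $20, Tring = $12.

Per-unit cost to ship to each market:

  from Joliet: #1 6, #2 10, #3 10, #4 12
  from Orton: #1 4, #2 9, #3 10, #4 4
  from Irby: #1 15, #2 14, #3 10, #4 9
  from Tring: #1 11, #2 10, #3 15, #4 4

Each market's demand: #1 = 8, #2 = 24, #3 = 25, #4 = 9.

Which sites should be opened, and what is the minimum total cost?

Open Orton only; minimum total cost 559.

For any fixed open set, each market goes to its cheapest open site; total = fixed + service.
{Orton}: #1→Orton 4·8=32, #2→Orton 9·24=216, #3→Orton 10·25=250, #4→Orton 4·9=36. Service 534; fixed 25; total 559.
{Orton, Tring}: service 534 + fixed 37 = 571
{Orton, Irby}: service 534 + fixed 45 = 579
{Joliet, Orton, Irby, Tring}: #1→Orton 4·8=32, #2→Orton 9·24=216, #3→Joliet 10·25=250, #4→Orton 4·9=36. Service 534; fixed 97; total 631.
No other subset beats 559.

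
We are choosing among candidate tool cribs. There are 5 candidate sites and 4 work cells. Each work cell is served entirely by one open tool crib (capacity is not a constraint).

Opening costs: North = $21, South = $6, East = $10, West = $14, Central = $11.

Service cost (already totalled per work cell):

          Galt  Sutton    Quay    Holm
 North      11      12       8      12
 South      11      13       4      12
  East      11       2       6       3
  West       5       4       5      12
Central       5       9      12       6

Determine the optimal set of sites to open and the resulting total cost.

Open East only; minimum total cost 32.

For any fixed open set, each work cell goes to its cheapest open site; total = fixed + service.
{East}: Galt→East 11, Sutton→East 2, Quay→East 6, Holm→East 3. Service 22; fixed 10; total 32.
{South, East}: Galt→South 11, Sutton→East 2, Quay→South 4, Holm→East 3. Service 20; fixed 16; total 36.
{East, Central}: Galt→Central 5, Sutton→East 2, Quay→East 6, Holm→East 3. Service 16; fixed 21; total 37.
{North, South, East, West, Central}: service 14 + fixed 62 = 76
No other subset beats 32.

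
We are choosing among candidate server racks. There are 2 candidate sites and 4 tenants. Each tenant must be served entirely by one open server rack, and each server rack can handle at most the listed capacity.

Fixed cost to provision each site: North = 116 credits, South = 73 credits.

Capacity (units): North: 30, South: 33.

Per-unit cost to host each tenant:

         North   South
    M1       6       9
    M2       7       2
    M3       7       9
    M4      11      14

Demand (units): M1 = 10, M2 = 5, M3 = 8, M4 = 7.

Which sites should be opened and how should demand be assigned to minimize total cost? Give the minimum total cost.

Open {South}: M1→South 9·10=90, M2→South 2·5=10, M3→South 9·8=72, M4→South 14·7=98.
Loads: South carries 30/33. Service 270; fixed 73; total 343.
Next best feasible plan costs 344.

Minimum total cost: 343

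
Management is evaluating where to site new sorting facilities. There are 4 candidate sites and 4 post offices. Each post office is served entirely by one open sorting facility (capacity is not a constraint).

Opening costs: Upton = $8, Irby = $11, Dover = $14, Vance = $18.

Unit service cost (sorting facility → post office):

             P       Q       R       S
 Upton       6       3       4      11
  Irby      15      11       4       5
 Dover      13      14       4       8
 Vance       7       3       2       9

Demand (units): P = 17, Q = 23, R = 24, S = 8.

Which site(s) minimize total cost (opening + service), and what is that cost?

For any fixed open set, each post office goes to its cheapest open site; total = fixed + service.
{Upton, Irby, Vance}: P→Upton 6·17=102, Q→Upton 3·23=69, R→Vance 2·24=48, S→Irby 5·8=40. Service 259; fixed 37; total 296.
{Irby, Vance}: P→Vance 7·17=119, Q→Vance 3·23=69, R→Vance 2·24=48, S→Irby 5·8=40. Service 276; fixed 29; total 305.
{Upton, Irby, Dover, Vance}: service 259 + fixed 51 = 310
{Upton}: service 355 + fixed 8 = 363
(All 15 nonempty subsets were checked; Upton, Irby and Vance is lowest.)

Open Upton, Irby and Vance; minimum total cost 296.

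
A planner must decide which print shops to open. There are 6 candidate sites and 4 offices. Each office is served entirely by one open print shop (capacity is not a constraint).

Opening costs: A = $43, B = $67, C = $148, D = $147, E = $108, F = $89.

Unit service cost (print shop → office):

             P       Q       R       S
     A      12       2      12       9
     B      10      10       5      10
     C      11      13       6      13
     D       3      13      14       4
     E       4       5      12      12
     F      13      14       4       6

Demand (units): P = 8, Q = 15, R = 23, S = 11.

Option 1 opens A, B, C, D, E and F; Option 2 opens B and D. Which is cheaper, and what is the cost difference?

Option 1: {A, B, C, D, E, F}: P→D 3·8=24, Q→A 2·15=30, R→F 4·23=92, S→D 4·11=44. Service 190; fixed 602; total 792.
Option 2: {B, D}: P→D 3·8=24, Q→B 10·15=150, R→B 5·23=115, S→D 4·11=44. Service 333; fixed 214; total 547.
Difference: |792 − 547| = 245.

Option 2 is cheaper by 245.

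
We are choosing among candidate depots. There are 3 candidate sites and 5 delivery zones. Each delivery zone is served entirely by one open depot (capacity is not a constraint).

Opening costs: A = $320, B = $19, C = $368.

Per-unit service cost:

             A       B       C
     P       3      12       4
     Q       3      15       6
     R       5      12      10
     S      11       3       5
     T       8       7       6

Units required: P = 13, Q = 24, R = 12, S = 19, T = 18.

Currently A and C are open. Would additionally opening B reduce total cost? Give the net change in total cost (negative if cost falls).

Current service cost with {A, C}: 374.
Adding B: each delivery zone re-picks its cheapest; new service cost 336, saving 38.
Extra fixed cost: 19. Net change = 19 − 38 = -19.
(Totals: 1062 → 1043.)

Yes — net change −19 (cost falls by 19).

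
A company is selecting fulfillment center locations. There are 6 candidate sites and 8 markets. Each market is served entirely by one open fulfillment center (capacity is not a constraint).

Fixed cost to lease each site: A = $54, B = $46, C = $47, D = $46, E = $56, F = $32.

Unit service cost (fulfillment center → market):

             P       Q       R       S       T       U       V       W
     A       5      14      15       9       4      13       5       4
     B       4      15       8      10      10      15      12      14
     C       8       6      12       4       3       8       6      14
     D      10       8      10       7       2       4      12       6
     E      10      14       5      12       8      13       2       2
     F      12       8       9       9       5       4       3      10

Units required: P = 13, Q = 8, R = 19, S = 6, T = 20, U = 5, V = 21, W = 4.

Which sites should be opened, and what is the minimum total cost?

Open B, D and E; minimum total cost 511.

For any fixed open set, each market goes to its cheapest open site; total = fixed + service.
{B, D, E}: P→B 4·13=52, Q→D 8·8=64, R→E 5·19=95, S→D 7·6=42, T→D 2·20=40, U→D 4·5=20, V→E 2·21=42, W→E 2·4=8. Service 363; fixed 148; total 511.
{B, C, E}: P→B 4·13=52, Q→C 6·8=48, R→E 5·19=95, S→C 4·6=24, T→C 3·20=60, U→C 8·5=40, V→E 2·21=42, W→E 2·4=8. Service 369; fixed 149; total 518.
{B, C, D, E}: P→B 4·13=52, Q→C 6·8=48, R→E 5·19=95, S→C 4·6=24, T→D 2·20=40, U→D 4·5=20, V→E 2·21=42, W→E 2·4=8. Service 329; fixed 195; total 524.
{A, B, C, D, E, F}: P→B 4·13=52, Q→C 6·8=48, R→E 5·19=95, S→C 4·6=24, T→D 2·20=40, U→D 4·5=20, V→E 2·21=42, W→E 2·4=8. Service 329; fixed 281; total 610.
No other subset beats 511.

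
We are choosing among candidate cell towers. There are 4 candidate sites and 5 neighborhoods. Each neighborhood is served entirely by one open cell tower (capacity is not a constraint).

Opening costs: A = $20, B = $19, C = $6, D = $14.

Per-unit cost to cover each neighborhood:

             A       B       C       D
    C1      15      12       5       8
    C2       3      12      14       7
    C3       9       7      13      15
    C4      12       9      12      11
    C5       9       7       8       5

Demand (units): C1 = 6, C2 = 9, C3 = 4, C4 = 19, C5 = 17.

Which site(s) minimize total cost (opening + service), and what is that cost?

Open A, B, C and D; minimum total cost 400.

For any fixed open set, each neighborhood goes to its cheapest open site; total = fixed + service.
{A, B, C, D}: C1→C 5·6=30, C2→A 3·9=27, C3→B 7·4=28, C4→B 9·19=171, C5→D 5·17=85. Service 341; fixed 59; total 400.
{A, B, D}: service 359 + fixed 53 = 412
{B, C, D}: service 377 + fixed 39 = 416
{C}: service 572 + fixed 6 = 578
No other subset beats 400.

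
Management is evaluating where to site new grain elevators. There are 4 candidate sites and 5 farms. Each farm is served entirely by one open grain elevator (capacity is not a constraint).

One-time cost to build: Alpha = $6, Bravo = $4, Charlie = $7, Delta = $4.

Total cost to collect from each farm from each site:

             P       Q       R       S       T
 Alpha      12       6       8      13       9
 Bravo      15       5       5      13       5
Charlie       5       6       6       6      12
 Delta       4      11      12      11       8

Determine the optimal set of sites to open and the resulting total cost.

For any fixed open set, each farm goes to its cheapest open site; total = fixed + service.
{Bravo, Charlie}: P→Charlie 5, Q→Bravo 5, R→Bravo 5, S→Charlie 6, T→Bravo 5. Service 26; fixed 11; total 37.
{Bravo, Delta}: P→Delta 4, Q→Bravo 5, R→Bravo 5, S→Delta 11, T→Bravo 5. Service 30; fixed 8; total 38.
{Bravo, Charlie, Delta}: service 25 + fixed 15 = 40
{Alpha, Bravo, Charlie, Delta}: service 25 + fixed 21 = 46
(All 15 nonempty subsets were checked; Bravo and Charlie is lowest.)

Open Bravo and Charlie; minimum total cost 37.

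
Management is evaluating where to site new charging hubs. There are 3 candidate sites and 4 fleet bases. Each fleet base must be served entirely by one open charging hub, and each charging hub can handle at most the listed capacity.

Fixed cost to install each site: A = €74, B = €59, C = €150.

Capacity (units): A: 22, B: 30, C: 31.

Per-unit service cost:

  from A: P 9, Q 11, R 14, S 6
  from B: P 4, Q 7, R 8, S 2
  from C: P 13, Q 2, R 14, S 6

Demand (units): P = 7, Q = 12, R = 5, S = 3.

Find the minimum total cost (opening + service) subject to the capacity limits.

Minimum total cost: 217

Open {B}: P→B 4·7=28, Q→B 7·12=84, R→B 8·5=40, S→B 2·3=6.
Loads: B carries 27/30. Service 158; fixed 59; total 217.
Next best feasible plan costs 291.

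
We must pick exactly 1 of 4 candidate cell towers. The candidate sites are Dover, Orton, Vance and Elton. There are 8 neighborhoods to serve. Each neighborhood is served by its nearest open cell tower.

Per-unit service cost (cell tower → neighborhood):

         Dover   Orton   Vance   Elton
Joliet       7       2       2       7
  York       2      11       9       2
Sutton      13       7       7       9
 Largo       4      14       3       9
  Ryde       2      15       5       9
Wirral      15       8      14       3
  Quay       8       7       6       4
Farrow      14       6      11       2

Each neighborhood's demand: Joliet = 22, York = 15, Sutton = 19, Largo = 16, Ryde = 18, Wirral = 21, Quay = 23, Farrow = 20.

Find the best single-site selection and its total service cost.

With exactly 1 open, each neighborhood uses its cheapest among the chosen.
{Elton}: Joliet→Elton 7·22=154, York→Elton 2·15=30, Sutton→Elton 9·19=171, Largo→Elton 9·16=144, Ryde→Elton 9·18=162, Wirral→Elton 3·21=63, Quay→Elton 4·23=92, Farrow→Elton 2·20=40. Service cost 856.
{Vance}: service cost 1102
{Orton}: service cost 1285
Among all 4 size-1 choices, {Elton} is lowest.

Choose Elton only; total service cost 856.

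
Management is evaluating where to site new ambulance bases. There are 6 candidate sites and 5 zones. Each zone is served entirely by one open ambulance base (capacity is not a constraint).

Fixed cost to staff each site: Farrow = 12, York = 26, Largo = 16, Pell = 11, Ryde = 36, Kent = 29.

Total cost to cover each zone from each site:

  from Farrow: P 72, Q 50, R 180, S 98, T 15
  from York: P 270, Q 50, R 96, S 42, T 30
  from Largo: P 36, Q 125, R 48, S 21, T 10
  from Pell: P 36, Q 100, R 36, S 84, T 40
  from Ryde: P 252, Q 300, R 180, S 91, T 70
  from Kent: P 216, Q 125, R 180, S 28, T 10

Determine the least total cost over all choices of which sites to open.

For any fixed open set, each zone goes to its cheapest open site; total = fixed + service.
{Farrow, Largo, Pell}: P→Largo 36, Q→Farrow 50, R→Pell 36, S→Largo 21, T→Largo 10. Service 153; fixed 39; total 192.
{Farrow, Largo}: P→Largo 36, Q→Farrow 50, R→Largo 48, S→Largo 21, T→Largo 10. Service 165; fixed 28; total 193.
{York, Largo, Pell}: service 153 + fixed 53 = 206
{Farrow, York, Largo, Pell, Ryde, Kent}: P→Largo 36, Q→Farrow 50, R→Pell 36, S→Largo 21, T→Largo 10. Service 153; fixed 130; total 283.
No other subset beats 192.

Minimum total cost: 192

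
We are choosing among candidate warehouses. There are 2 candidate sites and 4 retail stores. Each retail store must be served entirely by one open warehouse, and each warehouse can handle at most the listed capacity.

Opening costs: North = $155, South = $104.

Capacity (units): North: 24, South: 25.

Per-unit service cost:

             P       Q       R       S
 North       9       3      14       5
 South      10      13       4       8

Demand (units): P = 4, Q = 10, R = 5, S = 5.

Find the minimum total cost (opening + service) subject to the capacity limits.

Minimum total cost: 316

Open {North}: P→North 9·4=36, Q→North 3·10=30, R→North 14·5=70, S→North 5·5=25.
Loads: North carries 24/24. Service 161; fixed 155; total 316.
Next best feasible plan costs 334.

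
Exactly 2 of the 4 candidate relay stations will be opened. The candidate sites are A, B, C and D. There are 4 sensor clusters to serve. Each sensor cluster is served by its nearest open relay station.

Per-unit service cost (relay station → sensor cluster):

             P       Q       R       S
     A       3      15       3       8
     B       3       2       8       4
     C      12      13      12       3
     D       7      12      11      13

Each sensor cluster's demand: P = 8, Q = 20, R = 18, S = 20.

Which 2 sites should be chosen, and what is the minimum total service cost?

With exactly 2 open, each sensor cluster uses its cheapest among the chosen.
{A, B}: P→A 3·8=24, Q→B 2·20=40, R→A 3·18=54, S→B 4·20=80. Service cost 198.
{B, C}: service cost 268
{B, D}: service cost 288
Among all 6 size-2 choices, {A, B} is lowest.

Choose A and B; total service cost 198.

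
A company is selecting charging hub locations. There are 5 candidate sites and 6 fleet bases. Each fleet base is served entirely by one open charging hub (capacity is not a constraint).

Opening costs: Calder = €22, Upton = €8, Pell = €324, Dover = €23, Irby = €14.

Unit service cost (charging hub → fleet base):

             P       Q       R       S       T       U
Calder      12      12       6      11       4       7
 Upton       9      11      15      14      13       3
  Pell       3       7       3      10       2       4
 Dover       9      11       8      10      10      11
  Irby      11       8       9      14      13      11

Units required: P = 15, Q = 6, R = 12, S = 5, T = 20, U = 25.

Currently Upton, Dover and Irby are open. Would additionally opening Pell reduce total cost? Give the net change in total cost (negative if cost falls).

No — net change +8 (cost rises by 8).

Current service cost with {Upton, Dover, Irby}: 604.
Adding Pell: each fleet base re-picks its cheapest; new service cost 288, saving 316.
Extra fixed cost: 324. Net change = 324 − 316 = 8.
(Totals: 649 → 657.)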